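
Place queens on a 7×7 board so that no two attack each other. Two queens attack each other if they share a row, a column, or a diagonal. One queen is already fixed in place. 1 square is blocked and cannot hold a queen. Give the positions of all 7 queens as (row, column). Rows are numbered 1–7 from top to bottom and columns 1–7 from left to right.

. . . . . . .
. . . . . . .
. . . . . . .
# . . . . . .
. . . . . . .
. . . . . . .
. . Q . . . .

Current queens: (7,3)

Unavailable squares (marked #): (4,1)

Row 1: attacked by (7,3)→{3}. Safe: 1, 2, 4, 5, 6, 7. Place at column 5.
Row 2: attacked by (1,5)→{4,5,6}; (7,3)→{3}. Safe: 1, 2, 7. Place at column 7.
Row 3: attacked by (1,5)→{3,5,7}; (2,7)→{6,7}; (7,3)→{3,7}. Safe: 1, 2, 4. Place at column 2.
Row 4: attacked by (1,5)→{2,5}; (2,7)→{5,7}; (3,2)→{1,2,3}; (7,3)→{3,6}. Blocked: 1. Safe: 4. Place at column 4.
Row 5: attacked by (1,5)→{1,5}; (2,7)→{4,7}; (3,2)→{2,4}; (4,4)→{3,4,5}; (7,3)→{1,3,5}. Safe: 6. Place at column 6.
Row 6: attacked by (1,5)→{5}; (2,7)→{3,7}; (3,2)→{2,5}; (4,4)→{2,4,6}; (5,6)→{5,6,7}; (7,3)→{2,3,4}. Safe: 1. Place at column 1.
Columns [5, 7, 2, 4, 6, 1, 3], r−c [-4, -5, 1, 0, -1, 5, 4], r+c [6, 9, 5, 8, 11, 7, 10] are all distinct, so no two queens attack.

(1,5) (2,7) (3,2) (4,4) (5,6) (6,1) (7,3)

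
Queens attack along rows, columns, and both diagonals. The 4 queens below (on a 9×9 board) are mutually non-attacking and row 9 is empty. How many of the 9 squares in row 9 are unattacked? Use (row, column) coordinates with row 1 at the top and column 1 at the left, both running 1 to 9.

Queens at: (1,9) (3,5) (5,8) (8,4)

(1,9) attacks row 9 at column 9 and diagonals 1.
(3,5) attacks row 9 at column 5.
(5,8) attacks row 9 at column 8 and diagonals 4.
(8,4) attacks row 9 at column 4 and diagonals 3, 5.
Attacked columns: {1, 3, 4, 5, 8, 9}. Safe: {2, 6, 7}.

3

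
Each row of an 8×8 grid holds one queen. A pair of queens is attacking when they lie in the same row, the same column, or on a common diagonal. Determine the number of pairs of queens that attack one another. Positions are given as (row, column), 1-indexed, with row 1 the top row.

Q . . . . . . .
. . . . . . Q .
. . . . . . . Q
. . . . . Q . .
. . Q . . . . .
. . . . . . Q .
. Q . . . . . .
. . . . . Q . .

5

Same column: (2,7)–(6,7) (column 7); (4,6)–(8,6) (column 6).
Same diagonal: (2,7)–(3,8) (|2−3| = |7−8| = 1); (2,7)–(7,2) (|2−7| = |7−2| = 5); (5,3)–(8,6) (|5−8| = |3−6| = 3).
Total attacking pairs: 5.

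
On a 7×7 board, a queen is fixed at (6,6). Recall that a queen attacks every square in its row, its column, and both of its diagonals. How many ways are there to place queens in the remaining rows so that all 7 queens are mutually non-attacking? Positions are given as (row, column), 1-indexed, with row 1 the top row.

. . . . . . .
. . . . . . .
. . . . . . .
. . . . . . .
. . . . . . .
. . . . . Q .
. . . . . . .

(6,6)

4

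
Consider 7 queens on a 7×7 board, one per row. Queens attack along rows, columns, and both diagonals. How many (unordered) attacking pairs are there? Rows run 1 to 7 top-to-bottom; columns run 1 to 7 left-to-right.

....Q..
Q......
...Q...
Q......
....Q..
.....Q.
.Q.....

Same column: (1,5)–(5,5) (column 5); (2,1)–(4,1) (column 1).
Same diagonal: (5,5)–(6,6) (|5−6| = |5−6| = 1).
Total attacking pairs: 3.

3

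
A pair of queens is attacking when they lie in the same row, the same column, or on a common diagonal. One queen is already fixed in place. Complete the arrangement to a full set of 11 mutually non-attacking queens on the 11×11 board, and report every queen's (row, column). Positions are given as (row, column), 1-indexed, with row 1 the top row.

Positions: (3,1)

(1,4) (2,9) (3,1) (4,10) (5,5) (6,11) (7,2) (8,7) (9,3) (10,6) (11,8)

Row 1: attacked by (3,1)→{1,3}. Safe: 2, 4, 5, 6, 7, 8, 9, 10, 11. Place at column 4.
Row 2: attacked by (1,4)→{3,4,5}; (3,1)→{1,2}. Safe: 6, 7, 8, 9, 10, 11. Place at column 9.
Row 4: attacked by (1,4)→{1,4,7}; (2,9)→{7,9,11}; (3,1)→{1,2}. Safe: 3, 5, 6, 8, 10. Place at column 10.
Row 5: attacked by (1,4)→{4,8}; (2,9)→{6,9}; (3,1)→{1,3}; (4,10)→{9,10,11}. Safe: 2, 5, 7. Place at column 5.
Row 6: attacked by (1,4)→{4,9}; (2,9)→{5,9}; (3,1)→{1,4}; (4,10)→{8,10}; (5,5)→{4,5,6}. Safe: 2, 3, 7, 11. Place at column 11.
Row 7: attacked by (1,4)→{4,10}; (2,9)→{4,9}; (3,1)→{1,5}; (4,10)→{7,10}; (5,5)→{3,5,7}; (6,11)→{10,11}. Safe: 2, 6, 8. Place at column 2.
Row 8: attacked by (1,4)→{4,11}; (2,9)→{3,9}; (3,1)→{1,6}; (4,10)→{6,10}; (5,5)→{2,5,8}; (6,11)→{9,11}; (7,2)→{1,2,3}. Safe: 7. Place at column 7.
Row 9: attacked by (1,4)→{4}; (2,9)→{2,9}; (3,1)→{1,7}; (4,10)→{5,10}; (5,5)→{1,5,9}; (6,11)→{8,11}; (7,2)→{2,4}; (8,7)→{6,7,8}. Safe: 3. Place at column 3.
Row 10: attacked by (1,4)→{4}; (2,9)→{1,9}; (3,1)→{1,8}; (4,10)→{4,10}; (5,5)→{5,10}; (6,11)→{7,11}; (7,2)→{2,5}; (8,7)→{5,7,9}; (9,3)→{2,3,4}. Safe: 6. Place at column 6.
Row 11: attacked by (1,4)→{4}; (2,9)→{9}; (3,1)→{1,9}; (4,10)→{3,10}; (5,5)→{5,11}; (6,11)→{6,11}; (7,2)→{2,6}; (8,7)→{4,7,10}; (9,3)→{1,3,5}; (10,6)→{5,6,7}. Safe: 8. Place at column 8.
Columns [4, 9, 1, 10, 5, 11, 2, 7, 3, 6, 8], r−c [-3, -7, 2, -6, 0, -5, 5, 1, 6, 4, 3], r+c [5, 11, 4, 14, 10, 17, 9, 15, 12, 16, 19] are all distinct, so no two queens attack.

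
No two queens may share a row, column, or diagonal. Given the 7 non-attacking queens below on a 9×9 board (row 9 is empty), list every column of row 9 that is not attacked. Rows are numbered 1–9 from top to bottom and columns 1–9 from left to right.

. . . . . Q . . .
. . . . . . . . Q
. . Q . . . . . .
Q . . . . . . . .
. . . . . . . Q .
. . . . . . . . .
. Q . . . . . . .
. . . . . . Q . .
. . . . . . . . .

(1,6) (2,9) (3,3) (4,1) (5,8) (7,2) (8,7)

columns 5

(1,6) attacks row 9 at column 6.
(2,9) attacks row 9 at column 9 and diagonals 2.
(3,3) attacks row 9 at column 3 and diagonals 9.
(4,1) attacks row 9 at column 1 and diagonals 6.
(5,8) attacks row 9 at column 8 and diagonals 4.
(7,2) attacks row 9 at column 2 and diagonals 4.
(8,7) attacks row 9 at column 7 and diagonals 6, 8.
Attacked columns: {1, 2, 3, 4, 6, 7, 8, 9}. Safe: {5}.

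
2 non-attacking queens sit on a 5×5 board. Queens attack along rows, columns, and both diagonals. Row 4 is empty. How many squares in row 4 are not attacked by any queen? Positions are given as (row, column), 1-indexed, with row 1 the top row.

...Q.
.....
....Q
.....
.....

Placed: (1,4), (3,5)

(1,4) attacks row 4 at column 4 and diagonals 1.
(3,5) attacks row 4 at column 5 and diagonals 4.
Attacked columns: {1, 4, 5}. Safe: {2, 3}.

2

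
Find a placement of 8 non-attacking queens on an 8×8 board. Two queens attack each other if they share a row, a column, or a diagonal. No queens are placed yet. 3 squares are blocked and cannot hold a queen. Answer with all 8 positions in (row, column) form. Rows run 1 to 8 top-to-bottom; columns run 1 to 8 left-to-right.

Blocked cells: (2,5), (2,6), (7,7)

(1,8) (2,2) (3,5) (4,3) (5,1) (6,7) (7,4) (8,6)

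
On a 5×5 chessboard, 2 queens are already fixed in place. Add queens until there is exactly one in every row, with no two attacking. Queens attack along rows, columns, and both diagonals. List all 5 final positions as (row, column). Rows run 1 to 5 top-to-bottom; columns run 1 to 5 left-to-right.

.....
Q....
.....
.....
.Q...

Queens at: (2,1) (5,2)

(1,4) (2,1) (3,3) (4,5) (5,2)

Row 1: attacked by (2,1)→{1,2}; (5,2)→{2}. Safe: 3, 4, 5. Place at column 4.
Row 3: attacked by (1,4)→{2,4}; (2,1)→{1,2}; (5,2)→{2,4}. Safe: 3, 5. Place at column 3.
Row 4: attacked by (1,4)→{1,4}; (2,1)→{1,3}; (3,3)→{2,3,4}; (5,2)→{1,2,3}. Safe: 5. Place at column 5.
Columns [4, 1, 3, 5, 2], r−c [-3, 1, 0, -1, 3], r+c [5, 3, 6, 9, 7] are all distinct, so no two queens attack.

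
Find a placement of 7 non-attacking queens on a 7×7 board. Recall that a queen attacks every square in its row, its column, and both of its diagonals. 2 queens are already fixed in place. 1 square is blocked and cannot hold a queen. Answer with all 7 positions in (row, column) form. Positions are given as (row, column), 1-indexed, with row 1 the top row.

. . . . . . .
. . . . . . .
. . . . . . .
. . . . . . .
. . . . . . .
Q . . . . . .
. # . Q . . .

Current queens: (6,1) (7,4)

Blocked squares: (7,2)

(1,7) (2,3) (3,6) (4,2) (5,5) (6,1) (7,4)

Row 1: attacked by (6,1)→{1,6}; (7,4)→{4}. Safe: 2, 3, 5, 7. Place at column 7.
Row 2: attacked by (1,7)→{6,7}; (6,1)→{1,5}; (7,4)→{4}. Safe: 2, 3. Place at column 3.
Row 3: attacked by (1,7)→{5,7}; (2,3)→{2,3,4}; (6,1)→{1,4}; (7,4)→{4}. Safe: 6. Place at column 6.
Row 4: attacked by (1,7)→{4,7}; (2,3)→{1,3,5}; (3,6)→{5,6,7}; (6,1)→{1,3}; (7,4)→{1,4,7}. Safe: 2. Place at column 2.
Row 5: attacked by (1,7)→{3,7}; (2,3)→{3,6}; (3,6)→{4,6}; (4,2)→{1,2,3}; (6,1)→{1,2}; (7,4)→{2,4,6}. Safe: 5. Place at column 5.
Columns [7, 3, 6, 2, 5, 1, 4], r−c [-6, -1, -3, 2, 0, 5, 3], r+c [8, 5, 9, 6, 10, 7, 11] are all distinct, so no two queens attack.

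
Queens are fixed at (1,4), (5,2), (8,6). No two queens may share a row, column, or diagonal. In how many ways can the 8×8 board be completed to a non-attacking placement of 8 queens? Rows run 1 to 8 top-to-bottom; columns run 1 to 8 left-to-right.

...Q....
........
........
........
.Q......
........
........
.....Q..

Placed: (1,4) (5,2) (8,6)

Branch on row 2: col 1 → 1; col 7 → 1; col 8 → 0.
Sum: 1 + 1 + 0 = 2.

2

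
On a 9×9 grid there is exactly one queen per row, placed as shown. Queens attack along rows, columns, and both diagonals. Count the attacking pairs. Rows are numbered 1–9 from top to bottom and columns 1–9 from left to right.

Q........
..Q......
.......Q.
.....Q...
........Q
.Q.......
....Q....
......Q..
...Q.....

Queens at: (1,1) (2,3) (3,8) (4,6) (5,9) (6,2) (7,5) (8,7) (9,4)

0

All columns are distinct and no two queens satisfy |Δrow| = |Δcol|, so no pair attacks.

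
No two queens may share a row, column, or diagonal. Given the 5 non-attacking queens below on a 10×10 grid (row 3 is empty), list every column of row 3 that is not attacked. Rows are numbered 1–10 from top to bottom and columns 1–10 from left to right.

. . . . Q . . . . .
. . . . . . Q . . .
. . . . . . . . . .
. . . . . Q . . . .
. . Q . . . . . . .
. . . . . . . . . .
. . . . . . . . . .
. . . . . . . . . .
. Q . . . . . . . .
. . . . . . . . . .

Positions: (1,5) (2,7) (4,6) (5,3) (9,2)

(1,5) attacks row 3 at column 5 and diagonals 3, 7.
(2,7) attacks row 3 at column 7 and diagonals 6, 8.
(4,6) attacks row 3 at column 6 and diagonals 5, 7.
(5,3) attacks row 3 at column 3 and diagonals 1, 5.
(9,2) attacks row 3 at column 2 and diagonals 8.
Attacked columns: {1, 2, 3, 5, 6, 7, 8}. Safe: {4, 9, 10}.

columns 4, 9, 10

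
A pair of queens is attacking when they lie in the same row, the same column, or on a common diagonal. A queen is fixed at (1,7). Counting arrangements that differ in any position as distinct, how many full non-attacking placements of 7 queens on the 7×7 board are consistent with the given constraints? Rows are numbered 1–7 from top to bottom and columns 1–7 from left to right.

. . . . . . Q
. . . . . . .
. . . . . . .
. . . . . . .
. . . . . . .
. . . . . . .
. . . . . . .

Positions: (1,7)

Branch on row 2: col 1 → 0; col 2 → 1; col 3 → 1; col 4 → 1; col 5 → 1.
Sum: 0 + 1 + 1 + 1 + 1 = 4.

4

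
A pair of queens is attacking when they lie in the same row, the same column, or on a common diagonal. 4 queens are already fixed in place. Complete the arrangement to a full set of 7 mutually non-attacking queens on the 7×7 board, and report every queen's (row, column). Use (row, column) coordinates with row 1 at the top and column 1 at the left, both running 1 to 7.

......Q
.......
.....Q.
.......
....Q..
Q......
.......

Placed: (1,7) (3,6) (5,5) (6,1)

Row 2: attacked by (1,7)→{6,7}; (3,6)→{5,6,7}; (5,5)→{2,5}; (6,1)→{1,5}. Safe: 3, 4. Place at column 3.
Row 4: attacked by (1,7)→{4,7}; (2,3)→{1,3,5}; (3,6)→{5,6,7}; (5,5)→{4,5,6}; (6,1)→{1,3}. Safe: 2. Place at column 2.
Row 7: attacked by (1,7)→{1,7}; (2,3)→{3}; (3,6)→{2,6}; (4,2)→{2,5}; (5,5)→{3,5,7}; (6,1)→{1,2}. Safe: 4. Place at column 4.
Columns [7, 3, 6, 2, 5, 1, 4], r−c [-6, -1, -3, 2, 0, 5, 3], r+c [8, 5, 9, 6, 10, 7, 11] are all distinct, so no two queens attack.

(1,7) (2,3) (3,6) (4,2) (5,5) (6,1) (7,4)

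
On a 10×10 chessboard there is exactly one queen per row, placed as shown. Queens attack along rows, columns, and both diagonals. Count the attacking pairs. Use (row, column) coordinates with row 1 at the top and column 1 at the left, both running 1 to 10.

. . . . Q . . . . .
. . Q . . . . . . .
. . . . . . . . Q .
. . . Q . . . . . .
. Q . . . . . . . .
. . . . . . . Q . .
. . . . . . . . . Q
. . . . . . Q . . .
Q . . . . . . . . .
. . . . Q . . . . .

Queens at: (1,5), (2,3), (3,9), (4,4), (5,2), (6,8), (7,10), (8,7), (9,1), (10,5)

2

Same column: (1,5)–(10,5) (column 5).
Same diagonal: (8,7)–(10,5) (|8−10| = |7−5| = 2).
Total attacking pairs: 2.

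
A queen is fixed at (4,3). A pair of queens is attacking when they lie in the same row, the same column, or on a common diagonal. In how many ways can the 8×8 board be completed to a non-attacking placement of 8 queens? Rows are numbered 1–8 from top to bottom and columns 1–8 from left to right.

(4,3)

Branch on row 1: col 1 → 1; col 2 → 1; col 4 → 6; col 5 → 1; col 7 → 1; col 8 → 2.
Sum: 1 + 1 + 6 + 1 + 1 + 2 = 12.

12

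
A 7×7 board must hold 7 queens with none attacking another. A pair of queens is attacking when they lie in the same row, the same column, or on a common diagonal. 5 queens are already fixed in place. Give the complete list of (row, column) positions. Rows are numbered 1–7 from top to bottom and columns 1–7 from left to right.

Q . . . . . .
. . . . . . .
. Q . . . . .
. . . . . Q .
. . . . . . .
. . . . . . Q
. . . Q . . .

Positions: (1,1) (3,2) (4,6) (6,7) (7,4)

(1,1) (2,5) (3,2) (4,6) (5,3) (6,7) (7,4)

Row 2: attacked by (1,1)→{1,2}; (3,2)→{1,2,3}; (4,6)→{4,6}; (6,7)→{3,7}; (7,4)→{4}. Safe: 5. Place at column 5.
Row 5: attacked by (1,1)→{1,5}; (2,5)→{2,5}; (3,2)→{2,4}; (4,6)→{5,6,7}; (6,7)→{6,7}; (7,4)→{2,4,6}. Safe: 3. Place at column 3.
Columns [1, 5, 2, 6, 3, 7, 4], r−c [0, -3, 1, -2, 2, -1, 3], r+c [2, 7, 5, 10, 8, 13, 11] are all distinct, so no two queens attack.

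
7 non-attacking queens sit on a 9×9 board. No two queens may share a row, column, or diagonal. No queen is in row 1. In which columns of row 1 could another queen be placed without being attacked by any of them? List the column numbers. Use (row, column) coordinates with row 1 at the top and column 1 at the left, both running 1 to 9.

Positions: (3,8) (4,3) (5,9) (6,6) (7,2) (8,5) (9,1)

(3,8) attacks row 1 at column 8 and diagonals 6.
(4,3) attacks row 1 at column 3 and diagonals 6.
(5,9) attacks row 1 at column 9 and diagonals 5.
(6,6) attacks row 1 at column 6 and diagonals 1.
(7,2) attacks row 1 at column 2 and diagonals 8.
(8,5) attacks row 1 at column 5.
(9,1) attacks row 1 at column 1 and diagonals 9.
Attacked columns: {1, 2, 3, 5, 6, 8, 9}. Safe: {4, 7}.

columns 4, 7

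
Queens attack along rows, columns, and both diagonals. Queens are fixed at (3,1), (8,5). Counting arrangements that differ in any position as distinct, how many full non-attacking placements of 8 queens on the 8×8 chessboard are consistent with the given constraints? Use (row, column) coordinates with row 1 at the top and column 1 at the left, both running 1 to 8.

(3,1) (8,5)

Branch on row 1: col 2 → 1; col 4 → 1; col 6 → 1; col 7 → 0; col 8 → 1.
Sum: 1 + 1 + 1 + 0 + 1 = 4.

4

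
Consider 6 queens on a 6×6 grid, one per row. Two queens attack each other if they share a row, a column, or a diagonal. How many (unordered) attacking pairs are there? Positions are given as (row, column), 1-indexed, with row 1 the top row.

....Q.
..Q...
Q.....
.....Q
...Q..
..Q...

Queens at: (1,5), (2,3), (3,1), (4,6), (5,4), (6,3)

2

Same column: (2,3)–(6,3) (column 3).
Same diagonal: (5,4)–(6,3) (|5−6| = |4−3| = 1).
Total attacking pairs: 2.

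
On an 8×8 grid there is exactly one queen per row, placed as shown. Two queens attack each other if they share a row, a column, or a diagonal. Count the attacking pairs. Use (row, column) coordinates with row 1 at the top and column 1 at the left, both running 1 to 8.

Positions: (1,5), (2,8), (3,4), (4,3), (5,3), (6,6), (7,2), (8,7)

3

Same column: (4,3)–(5,3) (column 3).
Same diagonal: (3,4)–(4,3) (|3−4| = |4−3| = 1); (4,3)–(8,7) (|4−8| = |3−7| = 4).
Total attacking pairs: 3.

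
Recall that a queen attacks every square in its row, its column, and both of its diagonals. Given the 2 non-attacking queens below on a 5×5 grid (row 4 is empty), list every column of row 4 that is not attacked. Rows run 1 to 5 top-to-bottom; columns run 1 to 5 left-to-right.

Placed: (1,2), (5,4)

(1,2) attacks row 4 at column 2 and diagonals 5.
(5,4) attacks row 4 at column 4 and diagonals 3, 5.
Attacked columns: {2, 3, 4, 5}. Safe: {1}.

columns 1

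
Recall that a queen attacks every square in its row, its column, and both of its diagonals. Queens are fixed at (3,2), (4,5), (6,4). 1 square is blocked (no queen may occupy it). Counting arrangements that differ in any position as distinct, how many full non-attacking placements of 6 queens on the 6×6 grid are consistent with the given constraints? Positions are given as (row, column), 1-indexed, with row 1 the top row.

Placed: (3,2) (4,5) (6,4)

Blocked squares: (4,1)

Branch on row 1: col 1 → 0; col 3 → 1; col 6 → 0.
Sum: 0 + 1 + 0 = 1.

1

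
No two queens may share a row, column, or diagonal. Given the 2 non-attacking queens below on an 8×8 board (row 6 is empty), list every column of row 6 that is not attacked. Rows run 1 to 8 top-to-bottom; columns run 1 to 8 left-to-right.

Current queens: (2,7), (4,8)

columns 1, 2, 4, 5

(2,7) attacks row 6 at column 7 and diagonals 3.
(4,8) attacks row 6 at column 8 and diagonals 6.
Attacked columns: {3, 6, 7, 8}. Safe: {1, 2, 4, 5}.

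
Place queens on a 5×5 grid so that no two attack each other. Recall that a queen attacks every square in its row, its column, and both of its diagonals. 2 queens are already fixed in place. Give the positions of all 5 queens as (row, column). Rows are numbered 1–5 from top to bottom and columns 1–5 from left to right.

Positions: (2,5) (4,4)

(1,3) (2,5) (3,2) (4,4) (5,1)

Row 1: attacked by (2,5)→{4,5}; (4,4)→{1,4}. Safe: 2, 3. Place at column 3.
Row 3: attacked by (1,3)→{1,3,5}; (2,5)→{4,5}; (4,4)→{3,4,5}. Safe: 2. Place at column 2.
Row 5: attacked by (1,3)→{3}; (2,5)→{2,5}; (3,2)→{2,4}; (4,4)→{3,4,5}. Safe: 1. Place at column 1.
Columns [3, 5, 2, 4, 1], r−c [-2, -3, 1, 0, 4], r+c [4, 7, 5, 8, 6] are all distinct, so no two queens attack.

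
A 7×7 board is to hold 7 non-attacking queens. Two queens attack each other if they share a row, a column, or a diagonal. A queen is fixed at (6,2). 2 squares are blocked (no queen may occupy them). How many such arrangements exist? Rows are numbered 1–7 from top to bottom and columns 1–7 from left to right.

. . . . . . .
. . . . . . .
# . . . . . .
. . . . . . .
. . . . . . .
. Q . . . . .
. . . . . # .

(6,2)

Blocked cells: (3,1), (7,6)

2

Branch on row 1: col 1 → 1; col 3 → 0; col 4 → 0; col 5 → 0; col 6 → 1.
Sum: 1 + 0 + 0 + 0 + 1 = 2.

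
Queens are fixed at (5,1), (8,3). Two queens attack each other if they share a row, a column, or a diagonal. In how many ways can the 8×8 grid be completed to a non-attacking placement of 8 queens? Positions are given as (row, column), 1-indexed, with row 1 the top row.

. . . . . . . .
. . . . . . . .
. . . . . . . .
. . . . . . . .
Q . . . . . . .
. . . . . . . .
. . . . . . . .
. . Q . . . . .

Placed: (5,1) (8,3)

Branch on row 1: col 2 → 2; col 4 → 1; col 6 → 1; col 7 → 0; col 8 → 0.
Sum: 2 + 1 + 1 + 0 + 0 = 4.

4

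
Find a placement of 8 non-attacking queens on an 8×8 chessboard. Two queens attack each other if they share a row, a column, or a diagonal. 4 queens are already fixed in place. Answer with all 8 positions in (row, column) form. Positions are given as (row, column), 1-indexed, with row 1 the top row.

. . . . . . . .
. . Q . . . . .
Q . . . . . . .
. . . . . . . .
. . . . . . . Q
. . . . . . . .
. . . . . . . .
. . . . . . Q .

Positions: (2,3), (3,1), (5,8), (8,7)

Row 1: attacked by (2,3)→{2,3,4}; (3,1)→{1,3}; (5,8)→{4,8}; (8,7)→{7}. Safe: 5, 6. Place at column 5.
Row 4: attacked by (1,5)→{2,5,8}; (2,3)→{1,3,5}; (3,1)→{1,2}; (5,8)→{7,8}; (8,7)→{3,7}. Safe: 4, 6. Place at column 6.
Row 6: attacked by (1,5)→{5}; (2,3)→{3,7}; (3,1)→{1,4}; (4,6)→{4,6,8}; (5,8)→{7,8}; (8,7)→{5,7}. Safe: 2. Place at column 2.
Row 7: attacked by (1,5)→{5}; (2,3)→{3,8}; (3,1)→{1,5}; (4,6)→{3,6}; (5,8)→{6,8}; (6,2)→{1,2,3}; (8,7)→{6,7,8}. Safe: 4. Place at column 4.
Columns [5, 3, 1, 6, 8, 2, 4, 7], r−c [-4, -1, 2, -2, -3, 4, 3, 1], r+c [6, 5, 4, 10, 13, 8, 11, 15] are all distinct, so no two queens attack.

(1,5) (2,3) (3,1) (4,6) (5,8) (6,2) (7,4) (8,7)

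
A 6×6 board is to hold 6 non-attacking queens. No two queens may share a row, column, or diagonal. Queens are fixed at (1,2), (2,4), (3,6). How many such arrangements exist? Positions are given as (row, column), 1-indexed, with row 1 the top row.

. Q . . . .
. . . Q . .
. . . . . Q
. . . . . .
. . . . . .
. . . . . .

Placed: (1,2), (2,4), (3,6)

1

Branch on row 4: col 1 → 1; col 3 → 0.
Sum: 1 + 0 = 1.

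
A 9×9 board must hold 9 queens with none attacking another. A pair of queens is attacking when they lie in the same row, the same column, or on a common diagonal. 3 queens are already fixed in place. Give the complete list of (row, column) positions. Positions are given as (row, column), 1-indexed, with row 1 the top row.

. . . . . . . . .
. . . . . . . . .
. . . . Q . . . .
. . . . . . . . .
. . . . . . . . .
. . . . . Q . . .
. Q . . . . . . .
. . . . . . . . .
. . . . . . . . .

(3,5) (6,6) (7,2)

(1,4) (2,8) (3,5) (4,3) (5,1) (6,6) (7,2) (8,9) (9,7)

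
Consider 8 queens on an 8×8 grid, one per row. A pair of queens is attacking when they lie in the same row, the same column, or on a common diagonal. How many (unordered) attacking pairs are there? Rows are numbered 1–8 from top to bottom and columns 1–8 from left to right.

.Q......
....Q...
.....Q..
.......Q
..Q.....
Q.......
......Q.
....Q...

3

Same column: (2,5)–(8,5) (column 5).
Same diagonal: (2,5)–(3,6) (|2−3| = |5−6| = 1); (2,5)–(6,1) (|2−6| = |5−1| = 4).
Total attacking pairs: 3.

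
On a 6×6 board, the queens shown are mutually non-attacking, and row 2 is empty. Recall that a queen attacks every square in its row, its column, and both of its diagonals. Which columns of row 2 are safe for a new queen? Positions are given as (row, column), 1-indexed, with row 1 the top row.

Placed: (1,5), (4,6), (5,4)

columns 2, 3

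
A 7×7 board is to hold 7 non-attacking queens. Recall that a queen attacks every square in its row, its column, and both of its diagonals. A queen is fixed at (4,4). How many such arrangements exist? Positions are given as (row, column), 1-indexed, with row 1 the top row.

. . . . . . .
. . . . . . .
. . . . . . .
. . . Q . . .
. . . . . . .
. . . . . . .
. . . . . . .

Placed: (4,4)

8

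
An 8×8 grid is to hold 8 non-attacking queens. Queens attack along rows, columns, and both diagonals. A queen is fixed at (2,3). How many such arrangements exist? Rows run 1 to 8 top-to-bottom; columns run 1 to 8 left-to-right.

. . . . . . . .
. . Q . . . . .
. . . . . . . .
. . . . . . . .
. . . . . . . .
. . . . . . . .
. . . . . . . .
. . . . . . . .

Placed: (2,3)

Branch on row 1: col 1 → 0; col 5 → 3; col 6 → 8; col 7 → 2; col 8 → 1.
Sum: 0 + 3 + 8 + 2 + 1 = 14.

14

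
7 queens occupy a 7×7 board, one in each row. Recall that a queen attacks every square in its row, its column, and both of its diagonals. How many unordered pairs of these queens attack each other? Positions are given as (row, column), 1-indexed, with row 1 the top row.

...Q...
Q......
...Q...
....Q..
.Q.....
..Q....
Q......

6

Same column: (1,4)–(3,4) (column 4); (2,1)–(7,1) (column 1).
Same diagonal: (3,4)–(4,5) (|3−4| = |4−5| = 1); (3,4)–(5,2) (|3−5| = |4−2| = 2); (4,5)–(6,3) (|4−6| = |5−3| = 2); (5,2)–(6,3) (|5−6| = |2−3| = 1).
Total attacking pairs: 6.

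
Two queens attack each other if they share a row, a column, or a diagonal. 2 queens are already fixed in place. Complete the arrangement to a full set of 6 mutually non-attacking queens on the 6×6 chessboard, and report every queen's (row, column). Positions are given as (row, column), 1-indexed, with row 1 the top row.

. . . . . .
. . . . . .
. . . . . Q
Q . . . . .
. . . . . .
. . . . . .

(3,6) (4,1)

(1,2) (2,4) (3,6) (4,1) (5,3) (6,5)

Row 1: attacked by (3,6)→{4,6}; (4,1)→{1,4}. Safe: 2, 3, 5. Place at column 2.
Row 2: attacked by (1,2)→{1,2,3}; (3,6)→{5,6}; (4,1)→{1,3}. Safe: 4. Place at column 4.
Row 5: attacked by (1,2)→{2,6}; (2,4)→{1,4}; (3,6)→{4,6}; (4,1)→{1,2}. Safe: 3, 5. Place at column 3.
Row 6: attacked by (1,2)→{2}; (2,4)→{4}; (3,6)→{3,6}; (4,1)→{1,3}; (5,3)→{2,3,4}. Safe: 5. Place at column 5.
Columns [2, 4, 6, 1, 3, 5], r−c [-1, -2, -3, 3, 2, 1], r+c [3, 6, 9, 5, 8, 11] are all distinct, so no two queens attack.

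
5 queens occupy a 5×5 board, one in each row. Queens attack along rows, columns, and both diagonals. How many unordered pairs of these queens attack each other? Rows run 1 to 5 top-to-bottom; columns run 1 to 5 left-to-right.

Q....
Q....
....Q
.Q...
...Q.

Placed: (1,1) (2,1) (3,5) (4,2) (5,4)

2

Same column: (1,1)–(2,1) (column 1).
Same diagonal: (2,1)–(5,4) (|2−5| = |1−4| = 3).
Total attacking pairs: 2.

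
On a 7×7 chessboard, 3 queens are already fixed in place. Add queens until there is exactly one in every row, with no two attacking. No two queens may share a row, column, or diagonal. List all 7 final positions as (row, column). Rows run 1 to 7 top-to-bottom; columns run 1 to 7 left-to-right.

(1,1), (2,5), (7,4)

Row 3: attacked by (1,1)→{1,3}; (2,5)→{4,5,6}; (7,4)→{4}. Safe: 2, 7. Place at column 2.
Row 4: attacked by (1,1)→{1,4}; (2,5)→{3,5,7}; (3,2)→{1,2,3}; (7,4)→{1,4,7}. Safe: 6. Place at column 6.
Row 5: attacked by (1,1)→{1,5}; (2,5)→{2,5}; (3,2)→{2,4}; (4,6)→{5,6,7}; (7,4)→{2,4,6}. Safe: 3. Place at column 3.
Row 6: attacked by (1,1)→{1,6}; (2,5)→{1,5}; (3,2)→{2,5}; (4,6)→{4,6}; (5,3)→{2,3,4}; (7,4)→{3,4,5}. Safe: 7. Place at column 7.
Columns [1, 5, 2, 6, 3, 7, 4], r−c [0, -3, 1, -2, 2, -1, 3], r+c [2, 7, 5, 10, 8, 13, 11] are all distinct, so no two queens attack.

(1,1) (2,5) (3,2) (4,6) (5,3) (6,7) (7,4)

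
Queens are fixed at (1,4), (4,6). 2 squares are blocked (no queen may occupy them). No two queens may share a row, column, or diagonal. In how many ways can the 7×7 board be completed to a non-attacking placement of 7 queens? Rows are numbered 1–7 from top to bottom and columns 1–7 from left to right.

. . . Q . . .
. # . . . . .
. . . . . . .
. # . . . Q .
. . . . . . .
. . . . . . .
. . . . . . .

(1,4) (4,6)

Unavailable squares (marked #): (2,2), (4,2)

2

Branch on row 2: col 1 → 1; col 7 → 1.
Sum: 1 + 1 = 2.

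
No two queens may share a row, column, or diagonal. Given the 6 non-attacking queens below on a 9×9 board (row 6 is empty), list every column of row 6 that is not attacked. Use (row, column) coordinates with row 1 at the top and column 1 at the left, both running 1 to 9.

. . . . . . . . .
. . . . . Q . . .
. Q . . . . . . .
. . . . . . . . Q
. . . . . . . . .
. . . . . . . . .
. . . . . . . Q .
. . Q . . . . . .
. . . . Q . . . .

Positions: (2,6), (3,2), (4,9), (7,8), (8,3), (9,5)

columns 4

(2,6) attacks row 6 at column 6 and diagonals 2.
(3,2) attacks row 6 at column 2 and diagonals 5.
(4,9) attacks row 6 at column 9 and diagonals 7.
(7,8) attacks row 6 at column 8 and diagonals 7, 9.
(8,3) attacks row 6 at column 3 and diagonals 1, 5.
(9,5) attacks row 6 at column 5 and diagonals 2, 8.
Attacked columns: {1, 2, 3, 5, 6, 7, 8, 9}. Safe: {4}.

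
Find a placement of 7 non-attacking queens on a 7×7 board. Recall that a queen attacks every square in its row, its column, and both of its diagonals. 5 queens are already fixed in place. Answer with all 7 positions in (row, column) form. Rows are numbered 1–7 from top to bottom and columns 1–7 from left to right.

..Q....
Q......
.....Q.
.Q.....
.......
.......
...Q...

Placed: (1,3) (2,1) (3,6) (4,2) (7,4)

(1,3) (2,1) (3,6) (4,2) (5,5) (6,7) (7,4)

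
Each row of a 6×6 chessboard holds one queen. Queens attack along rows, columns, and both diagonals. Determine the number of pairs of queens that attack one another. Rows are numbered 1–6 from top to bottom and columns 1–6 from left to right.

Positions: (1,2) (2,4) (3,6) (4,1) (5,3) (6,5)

All columns are distinct and no two queens satisfy |Δrow| = |Δcol|, so no pair attacks.

0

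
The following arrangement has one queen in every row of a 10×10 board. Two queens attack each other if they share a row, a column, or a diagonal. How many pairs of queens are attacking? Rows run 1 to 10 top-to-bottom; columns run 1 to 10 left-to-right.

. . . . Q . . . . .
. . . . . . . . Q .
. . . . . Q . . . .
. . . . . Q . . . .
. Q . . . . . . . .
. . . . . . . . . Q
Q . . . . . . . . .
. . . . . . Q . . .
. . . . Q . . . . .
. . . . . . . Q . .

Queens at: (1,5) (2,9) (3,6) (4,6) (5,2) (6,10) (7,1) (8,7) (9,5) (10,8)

3

Same column: (1,5)–(9,5) (column 5); (3,6)–(4,6) (column 6).
Same diagonal: (1,5)–(6,10) (|1−6| = |5−10| = 5).
Total attacking pairs: 3.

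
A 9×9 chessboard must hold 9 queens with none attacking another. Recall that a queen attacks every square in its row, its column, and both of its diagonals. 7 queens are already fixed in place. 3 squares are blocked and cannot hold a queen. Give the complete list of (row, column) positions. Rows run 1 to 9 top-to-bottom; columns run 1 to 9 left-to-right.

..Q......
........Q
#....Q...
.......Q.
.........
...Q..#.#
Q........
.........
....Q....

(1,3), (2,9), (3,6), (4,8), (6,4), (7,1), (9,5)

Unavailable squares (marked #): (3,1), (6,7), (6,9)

(1,3) (2,9) (3,6) (4,8) (5,2) (6,4) (7,1) (8,7) (9,5)

Row 5: attacked by (1,3)→{3,7}; (2,9)→{6,9}; (3,6)→{4,6,8}; (4,8)→{7,8,9}; (6,4)→{3,4,5}; (7,1)→{1,3}; (9,5)→{1,5,9}. Safe: 2. Place at column 2.
Row 8: attacked by (1,3)→{3}; (2,9)→{3,9}; (3,6)→{1,6}; (4,8)→{4,8}; (5,2)→{2,5}; (6,4)→{2,4,6}; (7,1)→{1,2}; (9,5)→{4,5,6}. Safe: 7. Place at column 7.
Columns [3, 9, 6, 8, 2, 4, 1, 7, 5], r−c [-2, -7, -3, -4, 3, 2, 6, 1, 4], r+c [4, 11, 9, 12, 7, 10, 8, 15, 14] are all distinct, so no two queens attack.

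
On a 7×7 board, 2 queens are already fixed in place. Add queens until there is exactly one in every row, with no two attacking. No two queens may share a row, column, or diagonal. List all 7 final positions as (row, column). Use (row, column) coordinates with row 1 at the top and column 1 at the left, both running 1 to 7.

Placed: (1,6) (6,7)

Row 2: attacked by (1,6)→{5,6,7}; (6,7)→{3,7}. Safe: 1, 2, 4. Place at column 2.
Row 3: attacked by (1,6)→{4,6}; (2,2)→{1,2,3}; (6,7)→{4,7}. Safe: 5. Place at column 5.
Row 4: attacked by (1,6)→{3,6}; (2,2)→{2,4}; (3,5)→{4,5,6}; (6,7)→{5,7}. Safe: 1. Place at column 1.
Row 5: attacked by (1,6)→{2,6}; (2,2)→{2,5}; (3,5)→{3,5,7}; (4,1)→{1,2}; (6,7)→{6,7}. Safe: 4. Place at column 4.
Row 7: attacked by (1,6)→{6}; (2,2)→{2,7}; (3,5)→{1,5}; (4,1)→{1,4}; (5,4)→{2,4,6}; (6,7)→{6,7}. Safe: 3. Place at column 3.
Columns [6, 2, 5, 1, 4, 7, 3], r−c [-5, 0, -2, 3, 1, -1, 4], r+c [7, 4, 8, 5, 9, 13, 10] are all distinct, so no two queens attack.

(1,6) (2,2) (3,5) (4,1) (5,4) (6,7) (7,3)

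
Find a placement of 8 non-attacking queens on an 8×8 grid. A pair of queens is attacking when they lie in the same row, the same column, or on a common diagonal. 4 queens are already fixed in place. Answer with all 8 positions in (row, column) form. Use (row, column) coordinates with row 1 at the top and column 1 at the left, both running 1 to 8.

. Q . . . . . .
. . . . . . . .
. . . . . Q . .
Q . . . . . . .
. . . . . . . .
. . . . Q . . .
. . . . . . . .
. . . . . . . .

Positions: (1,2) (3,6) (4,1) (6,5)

Row 2: attacked by (1,2)→{1,2,3}; (3,6)→{5,6,7}; (4,1)→{1,3}; (6,5)→{1,5}. Safe: 4, 8. Place at column 8.
Row 5: attacked by (1,2)→{2,6}; (2,8)→{5,8}; (3,6)→{4,6,8}; (4,1)→{1,2}; (6,5)→{4,5,6}. Safe: 3, 7. Place at column 3.
Row 7: attacked by (1,2)→{2,8}; (2,8)→{3,8}; (3,6)→{2,6}; (4,1)→{1,4}; (5,3)→{1,3,5}; (6,5)→{4,5,6}. Safe: 7. Place at column 7.
Row 8: attacked by (1,2)→{2}; (2,8)→{2,8}; (3,6)→{1,6}; (4,1)→{1,5}; (5,3)→{3,6}; (6,5)→{3,5,7}; (7,7)→{6,7,8}. Safe: 4. Place at column 4.
Columns [2, 8, 6, 1, 3, 5, 7, 4], r−c [-1, -6, -3, 3, 2, 1, 0, 4], r+c [3, 10, 9, 5, 8, 11, 14, 12] are all distinct, so no two queens attack.

(1,2) (2,8) (3,6) (4,1) (5,3) (6,5) (7,7) (8,4)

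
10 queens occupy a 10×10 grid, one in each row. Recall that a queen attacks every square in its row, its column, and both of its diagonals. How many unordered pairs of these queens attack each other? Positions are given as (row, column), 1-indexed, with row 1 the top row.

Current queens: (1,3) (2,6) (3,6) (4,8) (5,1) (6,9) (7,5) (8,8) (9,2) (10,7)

Same column: (2,6)–(3,6) (column 6); (4,8)–(8,8) (column 8).
Same diagonal: (2,6)–(4,8) (|2−4| = |6−8| = 2); (3,6)–(6,9) (|3−6| = |6−9| = 3); (4,8)–(7,5) (|4−7| = |8−5| = 3).
Total attacking pairs: 5.

5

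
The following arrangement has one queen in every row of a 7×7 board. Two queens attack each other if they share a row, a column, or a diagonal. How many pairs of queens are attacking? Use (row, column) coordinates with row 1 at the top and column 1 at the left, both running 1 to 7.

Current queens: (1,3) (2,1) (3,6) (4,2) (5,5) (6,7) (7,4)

0

All columns are distinct and no two queens satisfy |Δrow| = |Δcol|, so no pair attacks.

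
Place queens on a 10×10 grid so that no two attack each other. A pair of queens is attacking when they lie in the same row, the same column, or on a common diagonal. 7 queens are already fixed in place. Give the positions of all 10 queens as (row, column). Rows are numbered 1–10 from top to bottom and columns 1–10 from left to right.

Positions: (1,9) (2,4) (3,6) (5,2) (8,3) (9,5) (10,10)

(1,9) (2,4) (3,6) (4,8) (5,2) (6,7) (7,1) (8,3) (9,5) (10,10)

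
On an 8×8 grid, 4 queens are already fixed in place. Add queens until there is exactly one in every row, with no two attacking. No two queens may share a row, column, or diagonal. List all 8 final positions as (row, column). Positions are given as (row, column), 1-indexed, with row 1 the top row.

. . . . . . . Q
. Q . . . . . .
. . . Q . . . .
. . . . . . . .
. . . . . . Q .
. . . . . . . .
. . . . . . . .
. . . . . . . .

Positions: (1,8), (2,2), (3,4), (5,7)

Row 4: attacked by (1,8)→{5,8}; (2,2)→{2,4}; (3,4)→{3,4,5}; (5,7)→{6,7,8}. Safe: 1. Place at column 1.
Row 6: attacked by (1,8)→{3,8}; (2,2)→{2,6}; (3,4)→{1,4,7}; (4,1)→{1,3}; (5,7)→{6,7,8}. Safe: 5. Place at column 5.
Row 7: attacked by (1,8)→{2,8}; (2,2)→{2,7}; (3,4)→{4,8}; (4,1)→{1,4}; (5,7)→{5,7}; (6,5)→{4,5,6}. Safe: 3. Place at column 3.
Row 8: attacked by (1,8)→{1,8}; (2,2)→{2,8}; (3,4)→{4}; (4,1)→{1,5}; (5,7)→{4,7}; (6,5)→{3,5,7}; (7,3)→{2,3,4}. Safe: 6. Place at column 6.
Columns [8, 2, 4, 1, 7, 5, 3, 6], r−c [-7, 0, -1, 3, -2, 1, 4, 2], r+c [9, 4, 7, 5, 12, 11, 10, 14] are all distinct, so no two queens attack.

(1,8) (2,2) (3,4) (4,1) (5,7) (6,5) (7,3) (8,6)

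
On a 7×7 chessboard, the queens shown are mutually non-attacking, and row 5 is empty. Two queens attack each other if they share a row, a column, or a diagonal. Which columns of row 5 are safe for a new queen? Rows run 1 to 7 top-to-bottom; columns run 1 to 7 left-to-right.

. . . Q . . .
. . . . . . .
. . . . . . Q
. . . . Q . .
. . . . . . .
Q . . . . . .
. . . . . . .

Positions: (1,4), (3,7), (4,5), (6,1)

(1,4) attacks row 5 at column 4.
(3,7) attacks row 5 at column 7 and diagonals 5.
(4,5) attacks row 5 at column 5 and diagonals 4, 6.
(6,1) attacks row 5 at column 1 and diagonals 2.
Attacked columns: {1, 2, 4, 5, 6, 7}. Safe: {3}.

columns 3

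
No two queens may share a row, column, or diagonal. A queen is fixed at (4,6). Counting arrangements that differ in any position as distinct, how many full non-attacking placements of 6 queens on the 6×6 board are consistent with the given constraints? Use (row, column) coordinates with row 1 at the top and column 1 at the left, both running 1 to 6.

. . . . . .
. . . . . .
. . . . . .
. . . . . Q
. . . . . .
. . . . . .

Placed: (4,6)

Branch on row 1: col 1 → 0; col 2 → 0; col 4 → 0; col 5 → 1.
Sum: 0 + 0 + 0 + 1 = 1.

1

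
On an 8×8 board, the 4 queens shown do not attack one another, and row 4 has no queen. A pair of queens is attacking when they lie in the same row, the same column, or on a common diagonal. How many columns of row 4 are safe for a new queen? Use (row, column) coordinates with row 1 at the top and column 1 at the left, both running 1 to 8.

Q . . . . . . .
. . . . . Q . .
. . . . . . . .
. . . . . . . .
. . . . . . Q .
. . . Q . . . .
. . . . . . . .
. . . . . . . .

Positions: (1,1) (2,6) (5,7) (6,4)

2

(1,1) attacks row 4 at column 1 and diagonals 4.
(2,6) attacks row 4 at column 6 and diagonals 4, 8.
(5,7) attacks row 4 at column 7 and diagonals 6, 8.
(6,4) attacks row 4 at column 4 and diagonals 2, 6.
Attacked columns: {1, 2, 4, 6, 7, 8}. Safe: {3, 5}.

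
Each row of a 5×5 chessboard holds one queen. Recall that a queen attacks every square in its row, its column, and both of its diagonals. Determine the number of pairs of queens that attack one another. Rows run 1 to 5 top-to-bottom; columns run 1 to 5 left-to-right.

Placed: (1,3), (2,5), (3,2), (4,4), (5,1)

All columns are distinct and no two queens satisfy |Δrow| = |Δcol|, so no pair attacks.

0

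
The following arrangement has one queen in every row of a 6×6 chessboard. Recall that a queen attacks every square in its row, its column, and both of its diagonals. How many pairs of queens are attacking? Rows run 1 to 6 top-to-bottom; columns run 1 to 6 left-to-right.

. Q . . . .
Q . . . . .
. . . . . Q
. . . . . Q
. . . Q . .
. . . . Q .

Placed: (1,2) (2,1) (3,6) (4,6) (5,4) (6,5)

Same column: (3,6)–(4,6) (column 6).
Same diagonal: (1,2)–(2,1) (|1−2| = |2−1| = 1); (2,1)–(5,4) (|2−5| = |1−4| = 3); (2,1)–(6,5) (|2−6| = |1−5| = 4); (3,6)–(5,4) (|3−5| = |6−4| = 2); (5,4)–(6,5) (|5−6| = |4−5| = 1).
Total attacking pairs: 6.

6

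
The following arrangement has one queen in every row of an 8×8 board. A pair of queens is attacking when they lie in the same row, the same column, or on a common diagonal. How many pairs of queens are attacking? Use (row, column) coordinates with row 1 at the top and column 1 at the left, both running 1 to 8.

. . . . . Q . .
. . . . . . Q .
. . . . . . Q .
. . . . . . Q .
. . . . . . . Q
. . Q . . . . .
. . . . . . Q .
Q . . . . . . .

11

Same column: (2,7)–(3,7) (column 7); (2,7)–(4,7) (column 7); (2,7)–(7,7) (column 7); (3,7)–(4,7) (column 7); (3,7)–(7,7) (column 7); (4,7)–(7,7) (column 7).
Same diagonal: (1,6)–(2,7) (|1−2| = |6−7| = 1); (2,7)–(6,3) (|2−6| = |7−3| = 4); (2,7)–(8,1) (|2−8| = |7−1| = 6); (4,7)–(5,8) (|4−5| = |7−8| = 1); (6,3)–(8,1) (|6−8| = |3−1| = 2).
Total attacking pairs: 11.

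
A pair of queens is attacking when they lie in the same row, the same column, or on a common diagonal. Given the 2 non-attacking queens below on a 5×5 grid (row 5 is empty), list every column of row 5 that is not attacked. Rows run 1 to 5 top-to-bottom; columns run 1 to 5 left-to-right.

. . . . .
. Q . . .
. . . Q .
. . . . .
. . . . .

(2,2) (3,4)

(2,2) attacks row 5 at column 2 and diagonals 5.
(3,4) attacks row 5 at column 4 and diagonals 2.
Attacked columns: {2, 4, 5}. Safe: {1, 3}.

columns 1, 3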